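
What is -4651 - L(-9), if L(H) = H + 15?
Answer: -4657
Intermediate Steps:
L(H) = 15 + H
-4651 - L(-9) = -4651 - (15 - 9) = -4651 - 1*6 = -4651 - 6 = -4657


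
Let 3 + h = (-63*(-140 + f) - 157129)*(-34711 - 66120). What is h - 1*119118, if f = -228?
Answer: 13505689174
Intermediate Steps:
h = 13505808292 (h = -3 + (-63*(-140 - 228) - 157129)*(-34711 - 66120) = -3 + (-63*(-368) - 157129)*(-100831) = -3 + (23184 - 157129)*(-100831) = -3 - 133945*(-100831) = -3 + 13505808295 = 13505808292)
h - 1*119118 = 13505808292 - 1*119118 = 13505808292 - 119118 = 13505689174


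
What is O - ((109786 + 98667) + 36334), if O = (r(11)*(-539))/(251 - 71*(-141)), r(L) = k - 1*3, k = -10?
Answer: -358856741/1466 ≈ -2.4479e+5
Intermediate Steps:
r(L) = -13 (r(L) = -10 - 1*3 = -10 - 3 = -13)
O = 1001/1466 (O = (-13*(-539))/(251 - 71*(-141)) = 7007/(251 + 10011) = 7007/10262 = 7007*(1/10262) = 1001/1466 ≈ 0.68281)
O - ((109786 + 98667) + 36334) = 1001/1466 - ((109786 + 98667) + 36334) = 1001/1466 - (208453 + 36334) = 1001/1466 - 1*244787 = 1001/1466 - 244787 = -358856741/1466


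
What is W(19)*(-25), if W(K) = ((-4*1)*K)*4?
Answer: 7600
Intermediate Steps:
W(K) = -16*K (W(K) = -4*K*4 = -16*K)
W(19)*(-25) = -16*19*(-25) = -304*(-25) = 7600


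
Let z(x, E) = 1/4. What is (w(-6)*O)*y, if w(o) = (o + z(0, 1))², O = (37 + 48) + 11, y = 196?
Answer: 622104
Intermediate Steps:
z(x, E) = ¼
O = 96 (O = 85 + 11 = 96)
w(o) = (¼ + o)² (w(o) = (o + ¼)² = (¼ + o)²)
(w(-6)*O)*y = (((1 + 4*(-6))²/16)*96)*196 = (((1 - 24)²/16)*96)*196 = (((1/16)*(-23)²)*96)*196 = (((1/16)*529)*96)*196 = ((529/16)*96)*196 = 3174*196 = 622104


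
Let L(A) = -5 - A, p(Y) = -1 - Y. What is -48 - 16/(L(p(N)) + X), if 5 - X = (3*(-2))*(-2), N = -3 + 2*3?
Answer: -46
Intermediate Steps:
N = 3 (N = -3 + 6 = 3)
X = -7 (X = 5 - 3*(-2)*(-2) = 5 - (-6)*(-2) = 5 - 1*12 = 5 - 12 = -7)
-48 - 16/(L(p(N)) + X) = -48 - 16/((-5 - (-1 - 1*3)) - 7) = -48 - 16/((-5 - (-1 - 3)) - 7) = -48 - 16/((-5 - 1*(-4)) - 7) = -48 - 16/((-5 + 4) - 7) = -48 - 16/(-1 - 7) = -48 - 16/(-8) = -48 - 16*(-⅛) = -48 + 2 = -46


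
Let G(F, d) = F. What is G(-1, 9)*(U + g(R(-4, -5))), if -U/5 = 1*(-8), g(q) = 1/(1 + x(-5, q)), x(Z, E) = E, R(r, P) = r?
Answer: -119/3 ≈ -39.667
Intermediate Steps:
g(q) = 1/(1 + q)
U = 40 (U = -5*(-8) = 40)
G(-1, 9)*(U + g(R(-4, -5))) = -(40 + 1/(1 - 4)) = -(40 + 1/(-3)) = -(40 - 1/3) = -1*119/3 = -119/3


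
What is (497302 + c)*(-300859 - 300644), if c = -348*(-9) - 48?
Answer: -300983680158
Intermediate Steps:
c = 3084 (c = 3132 - 48 = 3084)
(497302 + c)*(-300859 - 300644) = (497302 + 3084)*(-300859 - 300644) = 500386*(-601503) = -300983680158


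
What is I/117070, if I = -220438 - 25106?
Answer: -122772/58535 ≈ -2.0974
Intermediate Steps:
I = -245544
I/117070 = -245544/117070 = -245544*1/117070 = -122772/58535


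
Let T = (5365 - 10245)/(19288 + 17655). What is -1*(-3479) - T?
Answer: 128529577/36943 ≈ 3479.1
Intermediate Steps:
T = -4880/36943 ≈ -0.13210
-1*(-3479) - T = -1*(-3479) - 1*(-4880/36943) = 3479 + 4880/36943 = 128529577/36943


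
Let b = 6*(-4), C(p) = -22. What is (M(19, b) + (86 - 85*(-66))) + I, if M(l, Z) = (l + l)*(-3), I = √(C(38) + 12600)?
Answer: 5582 + √12578 ≈ 5694.1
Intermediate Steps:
b = -24
I = √12578 (I = √(-22 + 12600) = √12578 ≈ 112.15)
M(l, Z) = -6*l (M(l, Z) = (2*l)*(-3) = -6*l)
(M(19, b) + (86 - 85*(-66))) + I = (-6*19 + (86 - 85*(-66))) + √12578 = (-114 + (86 + 5610)) + √12578 = (-114 + 5696) + √12578 = 5582 + √12578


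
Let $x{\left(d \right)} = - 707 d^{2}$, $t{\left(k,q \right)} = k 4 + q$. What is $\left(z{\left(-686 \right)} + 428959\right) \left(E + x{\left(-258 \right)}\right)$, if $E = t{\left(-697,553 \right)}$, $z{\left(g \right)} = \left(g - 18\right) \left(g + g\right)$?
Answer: $-65645660648601$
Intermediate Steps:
$z{\left(g \right)} = 2 g \left(-18 + g\right)$ ($z{\left(g \right)} = \left(-18 + g\right) 2 g = 2 g \left(-18 + g\right)$)
$t{\left(k,q \right)} = q + 4 k$ ($t{\left(k,q \right)} = 4 k + q = q + 4 k$)
$E = -2235$ ($E = 553 + 4 \left(-697\right) = 553 - 2788 = -2235$)
$\left(z{\left(-686 \right)} + 428959\right) \left(E + x{\left(-258 \right)}\right) = \left(2 \left(-686\right) \left(-18 - 686\right) + 428959\right) \left(-2235 - 707 \left(-258\right)^{2}\right) = \left(2 \left(-686\right) \left(-704\right) + 428959\right) \left(-2235 - 47060748\right) = \left(965888 + 428959\right) \left(-2235 - 47060748\right) = 1394847 \left(-47062983\right) = -65645660648601$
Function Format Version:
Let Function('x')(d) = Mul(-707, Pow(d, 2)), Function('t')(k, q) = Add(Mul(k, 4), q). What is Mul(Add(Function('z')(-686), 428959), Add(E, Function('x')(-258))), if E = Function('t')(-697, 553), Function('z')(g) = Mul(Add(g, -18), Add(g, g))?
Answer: -65645660648601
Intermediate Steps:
Function('z')(g) = Mul(2, g, Add(-18, g)) (Function('z')(g) = Mul(Add(-18, g), Mul(2, g)) = Mul(2, g, Add(-18, g)))
Function('t')(k, q) = Add(q, Mul(4, k)) (Function('t')(k, q) = Add(Mul(4, k), q) = Add(q, Mul(4, k)))
E = -2235 (E = Add(553, Mul(4, -697)) = Add(553, -2788) = -2235)
Mul(Add(Function('z')(-686), 428959), Add(E, Function('x')(-258))) = Mul(Add(Mul(2, -686, Add(-18, -686)), 428959), Add(-2235, Mul(-707, Pow(-258, 2)))) = Mul(Add(Mul(2, -686, -704), 428959), Add(-2235, Mul(-707, 66564))) = Mul(Add(965888, 428959), Add(-2235, -47060748)) = Mul(1394847, -47062983) = -65645660648601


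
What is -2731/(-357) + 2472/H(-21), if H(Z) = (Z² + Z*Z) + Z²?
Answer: 71359/7497 ≈ 9.5183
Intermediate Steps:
H(Z) = 3*Z² (H(Z) = (Z² + Z²) + Z² = 2*Z² + Z² = 3*Z²)
-2731/(-357) + 2472/H(-21) = -2731/(-357) + 2472/((3*(-21)²)) = -2731*(-1/357) + 2472/((3*441)) = 2731/357 + 2472/1323 = 2731/357 + 2472*(1/1323) = 2731/357 + 824/441 = 71359/7497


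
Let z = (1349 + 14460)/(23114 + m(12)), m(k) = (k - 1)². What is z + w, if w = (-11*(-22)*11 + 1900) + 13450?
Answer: 418524629/23235 ≈ 18013.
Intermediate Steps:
m(k) = (-1 + k)²
z = 15809/23235 (z = (1349 + 14460)/(23114 + (-1 + 12)²) = 15809/(23114 + 11²) = 15809/(23114 + 121) = 15809/23235 ≈ 0.68040)
w = 18012 (w = (242*11 + 1900) + 13450 = (2662 + 1900) + 13450 = 4562 + 13450 = 18012)
z + w = 15809/23235 + 18012 = 418524629/23235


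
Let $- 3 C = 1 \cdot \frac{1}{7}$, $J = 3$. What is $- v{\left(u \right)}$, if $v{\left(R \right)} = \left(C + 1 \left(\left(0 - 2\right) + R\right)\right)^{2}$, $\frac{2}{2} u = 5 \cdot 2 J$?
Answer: $- \frac{344569}{441} \approx -781.34$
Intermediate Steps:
$u = 30$ ($u = 5 \cdot 2 \cdot 3 = 10 \cdot 3 = 30$)
$C = - \frac{1}{21}$ ($C = - \frac{1 \cdot \frac{1}{7}}{3} = \left(- \frac{1}{3}\right) \frac{1}{7} = - \frac{1}{21} \approx -0.047619$)
$v{\left(R \right)} = \left(- \frac{43}{21} + R\right)^{2}$ ($v{\left(R \right)} = \left(- \frac{1}{21} + 1 \left(\left(0 - 2\right) + R\right)\right)^{2} = \left(- \frac{1}{21} + 1 \left(-2 + R\right)\right)^{2} = \left(- \frac{1}{21} + \left(-2 + R\right)\right)^{2} = \left(- \frac{43}{21} + R\right)^{2}$)
$- v{\left(u \right)} = - \frac{\left(-43 + 21 \cdot 30\right)^{2}}{441} = - \frac{\left(-43 + 630\right)^{2}}{441} = - \frac{587^{2}}{441} = - \frac{344569}{441}$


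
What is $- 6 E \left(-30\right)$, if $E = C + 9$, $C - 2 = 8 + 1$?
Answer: $3600$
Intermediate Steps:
$C = 11$ ($C = 2 + \left(8 + 1\right) = 2 + 9 = 11$)
$E = 20$ ($E = 11 + 9 = 20$)
$- 6 E \left(-30\right) = \left(-6\right) 20 \left(-30\right) = \left(-120\right) \left(-30\right) = 3600$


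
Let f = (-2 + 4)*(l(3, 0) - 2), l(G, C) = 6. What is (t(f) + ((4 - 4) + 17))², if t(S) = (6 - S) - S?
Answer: 49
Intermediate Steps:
f = 8 (f = (-2 + 4)*(6 - 2) = 2*4 = 8)
t(S) = 6 - 2*S
(t(f) + ((4 - 4) + 17))² = ((6 - 2*8) + ((4 - 4) + 17))² = ((6 - 16) + (0 + 17))² = (-10 + 17)² = 7² = 49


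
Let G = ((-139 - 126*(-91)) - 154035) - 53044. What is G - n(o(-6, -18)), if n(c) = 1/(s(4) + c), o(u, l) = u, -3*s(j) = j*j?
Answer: -6655565/34 ≈ -1.9575e+5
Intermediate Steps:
s(j) = -j²/3 (s(j) = -j*j/3 = -j²/3)
n(c) = 1/(-16/3 + c) (n(c) = 1/(-⅓*4² + c) = 1/(-⅓*16 + c) = 1/(-16/3 + c))
G = -195752 (G = ((-139 + 11466) - 154035) - 53044 = (11327 - 154035) - 53044 = -142708 - 53044 = -195752)
G - n(o(-6, -18)) = -195752 - 3/(-16 + 3*(-6)) = -195752 - 3/(-16 - 18) = -195752 - 3/(-34) = -195752 - 3*(-1)/34 = -195752 - 1*(-3/34) = -195752 + 3/34 = -6655565/34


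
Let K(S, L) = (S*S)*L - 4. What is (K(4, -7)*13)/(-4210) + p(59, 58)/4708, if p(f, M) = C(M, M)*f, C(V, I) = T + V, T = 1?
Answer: 10877337/9910340 ≈ 1.0976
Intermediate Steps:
C(V, I) = 1 + V
K(S, L) = -4 + L*S**2 (K(S, L) = S**2*L - 4 = L*S**2 - 4 = -4 + L*S**2)
p(f, M) = f*(1 + M) (p(f, M) = (1 + M)*f = f*(1 + M))
(K(4, -7)*13)/(-4210) + p(59, 58)/4708 = ((-4 - 7*4**2)*13)/(-4210) + (59*(1 + 58))/4708 = ((-4 - 7*16)*13)*(-1/4210) + (59*59)*(1/4708) = ((-4 - 112)*13)*(-1/4210) + 3481*(1/4708) = -116*13*(-1/4210) + 3481/4708 = -1508*(-1/4210) + 3481/4708 = 754/2105 + 3481/4708 = 10877337/9910340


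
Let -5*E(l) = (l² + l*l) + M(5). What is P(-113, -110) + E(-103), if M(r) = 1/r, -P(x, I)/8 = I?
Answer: -84091/25 ≈ -3363.6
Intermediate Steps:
P(x, I) = -8*I
E(l) = -1/25 - 2*l²/5 (E(l) = -((l² + l*l) + 1/5)/5 = -((l² + l²) + ⅕)/5 = -(2*l² + ⅕)/5 = -(⅕ + 2*l²)/5 = -1/25 - 2*l²/5)
P(-113, -110) + E(-103) = -8*(-110) + (-1/25 - ⅖*(-103)²) = 880 + (-1/25 - ⅖*10609) = 880 + (-1/25 - 21218/5) = 880 - 106091/25 = -84091/25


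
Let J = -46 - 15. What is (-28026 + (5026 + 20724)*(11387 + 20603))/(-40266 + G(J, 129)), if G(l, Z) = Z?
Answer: -823714474/40137 ≈ -20523.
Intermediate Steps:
J = -61
(-28026 + (5026 + 20724)*(11387 + 20603))/(-40266 + G(J, 129)) = (-28026 + (5026 + 20724)*(11387 + 20603))/(-40266 + 129) = (-28026 + 25750*31990)/(-40137) = (-28026 + 823742500)*(-1/40137) = 823714474*(-1/40137) = -823714474/40137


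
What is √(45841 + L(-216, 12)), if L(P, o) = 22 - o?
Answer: √45851 ≈ 214.13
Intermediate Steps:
√(45841 + L(-216, 12)) = √(45841 + (22 - 1*12)) = √(45841 + (22 - 12)) = √(45841 + 10) = √45851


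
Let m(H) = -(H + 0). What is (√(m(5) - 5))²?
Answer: -10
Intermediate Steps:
m(H) = -H
(√(m(5) - 5))² = (√(-1*5 - 5))² = (√(-5 - 5))² = (√(-10))² = (I*√10)² = -10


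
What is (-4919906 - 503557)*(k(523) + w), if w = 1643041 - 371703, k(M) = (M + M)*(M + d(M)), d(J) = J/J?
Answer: -9867676367646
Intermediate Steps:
d(J) = 1
k(M) = 2*M*(1 + M) (k(M) = (M + M)*(M + 1) = (2*M)*(1 + M) = 2*M*(1 + M))
w = 1271338
(-4919906 - 503557)*(k(523) + w) = (-4919906 - 503557)*(2*523*(1 + 523) + 1271338) = -5423463*(2*523*524 + 1271338) = -5423463*(548104 + 1271338) = -5423463*1819442 = -9867676367646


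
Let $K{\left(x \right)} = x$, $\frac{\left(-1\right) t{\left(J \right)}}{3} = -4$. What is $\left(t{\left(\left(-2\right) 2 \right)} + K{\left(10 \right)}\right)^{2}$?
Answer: $484$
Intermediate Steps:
$t{\left(J \right)} = 12$ ($t{\left(J \right)} = \left(-3\right) \left(-4\right) = 12$)
$\left(t{\left(\left(-2\right) 2 \right)} + K{\left(10 \right)}\right)^{2} = \left(12 + 10\right)^{2} = 22^{2} = 484$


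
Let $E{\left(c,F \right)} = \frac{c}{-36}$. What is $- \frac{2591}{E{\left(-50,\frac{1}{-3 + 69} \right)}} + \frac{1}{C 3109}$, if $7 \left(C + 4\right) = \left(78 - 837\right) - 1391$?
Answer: $- \frac{315804646651}{169285050} \approx -1865.5$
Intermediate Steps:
$C = - \frac{2178}{7}$ ($C = -4 + \frac{\left(78 - 837\right) - 1391}{7} = -4 + \frac{-759 - 1391}{7} = -4 + \frac{1}{7} \left(-2150\right) = -4 - \frac{2150}{7} = - \frac{2178}{7} \approx -311.14$)
$E{\left(c,F \right)} = - \frac{c}{36}$ ($E{\left(c,F \right)} = c \left(- \frac{1}{36}\right) = - \frac{c}{36}$)
$- \frac{2591}{E{\left(-50,\frac{1}{-3 + 69} \right)}} + \frac{1}{C 3109} = - \frac{2591}{\left(- \frac{1}{36}\right) \left(-50\right)} + \frac{1}{\left(- \frac{2178}{7}\right) 3109} = - \frac{2591}{\frac{25}{18}} - \frac{7}{6771402} = \left(-2591\right) \frac{18}{25} - \frac{7}{6771402} = - \frac{46638}{25} - \frac{7}{6771402} = - \frac{315804646651}{169285050}$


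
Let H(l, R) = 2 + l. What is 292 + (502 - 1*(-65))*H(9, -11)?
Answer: 6529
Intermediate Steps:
292 + (502 - 1*(-65))*H(9, -11) = 292 + (502 - 1*(-65))*(2 + 9) = 292 + (502 + 65)*11 = 292 + 567*11 = 292 + 6237 = 6529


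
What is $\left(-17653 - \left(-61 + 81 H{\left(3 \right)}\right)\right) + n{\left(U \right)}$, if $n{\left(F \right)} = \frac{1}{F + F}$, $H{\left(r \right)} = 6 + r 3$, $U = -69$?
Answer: $- \frac{2595367}{138} \approx -18807.0$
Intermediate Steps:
$H{\left(r \right)} = 6 + 3 r$
$n{\left(F \right)} = \frac{1}{2 F}$
$\left(-17653 - \left(-61 + 81 H{\left(3 \right)}\right)\right) + n{\left(U \right)} = \left(-17653 + \left(61 - 81 \left(6 + 3 \cdot 3\right)\right)\right) + \frac{1}{2 \left(-69\right)} = \left(-17653 + \left(61 - 81 \left(6 + 9\right)\right)\right) + \frac{1}{2} \left(- \frac{1}{69}\right) = \left(-17653 + \left(61 - 1215\right)\right) - \frac{1}{138} = \left(-17653 - 1154\right) - \frac{1}{138} = -18807 - \frac{1}{138} = - \frac{2595367}{138}$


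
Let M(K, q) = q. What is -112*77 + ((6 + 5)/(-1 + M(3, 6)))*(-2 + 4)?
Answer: -43098/5 ≈ -8619.6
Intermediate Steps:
-112*77 + ((6 + 5)/(-1 + M(3, 6)))*(-2 + 4) = -112*77 + ((6 + 5)/(-1 + 6))*(-2 + 4) = -8624 + (11/5)*2 = -8624 + 22/5 = -43098/5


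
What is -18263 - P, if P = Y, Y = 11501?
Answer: -29764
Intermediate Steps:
P = 11501
-18263 - P = -18263 - 1*11501 = -18263 - 11501 = -29764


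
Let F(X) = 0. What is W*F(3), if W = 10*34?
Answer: 0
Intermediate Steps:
W = 340
W*F(3) = 340*0 = 0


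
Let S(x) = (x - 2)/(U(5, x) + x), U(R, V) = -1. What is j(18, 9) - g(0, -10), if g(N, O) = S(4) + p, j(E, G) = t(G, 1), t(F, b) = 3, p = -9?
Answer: 34/3 ≈ 11.333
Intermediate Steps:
j(E, G) = 3
S(x) = (-2 + x)/(-1 + x) (S(x) = (x - 2)/(-1 + x) = (-2 + x)/(-1 + x))
g(N, O) = -25/3 (g(N, O) = (-2 + 4)/(-1 + 4) - 9 = 2/3 - 9 = (⅓)*2 - 9 = ⅔ - 9 = -25/3)
j(18, 9) - g(0, -10) = 3 - 1*(-25/3) = 3 + 25/3 = 34/3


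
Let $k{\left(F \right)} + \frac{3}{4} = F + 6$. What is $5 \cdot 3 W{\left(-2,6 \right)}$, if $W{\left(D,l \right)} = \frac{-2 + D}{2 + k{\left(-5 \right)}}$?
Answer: $- \frac{80}{3} \approx -26.667$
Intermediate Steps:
$k{\left(F \right)} = \frac{21}{4} + F$ ($k{\left(F \right)} = - \frac{3}{4} + \left(F + 6\right) = - \frac{3}{4} + \left(6 + F\right) = \frac{21}{4} + F$)
$W{\left(D,l \right)} = - \frac{8}{9} + \frac{4 D}{9}$ ($W{\left(D,l \right)} = \frac{-2 + D}{2 + \left(\frac{21}{4} - 5\right)} = \frac{-2 + D}{2 + \frac{1}{4}} = \frac{-2 + D}{\frac{9}{4}} = \left(-2 + D\right) \frac{4}{9} = - \frac{8}{9} + \frac{4 D}{9}$)
$5 \cdot 3 W{\left(-2,6 \right)} = 5 \cdot 3 \left(- \frac{8}{9} + \frac{4}{9} \left(-2\right)\right) = 15 \left(- \frac{8}{9} - \frac{8}{9}\right) = 15 \left(- \frac{16}{9}\right) = - \frac{80}{3}$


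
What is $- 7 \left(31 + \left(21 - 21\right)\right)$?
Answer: $-217$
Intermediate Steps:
$- 7 \left(31 + \left(21 - 21\right)\right) = - 7 \left(31 + 0\right) = \left(-7\right) 31 = -217$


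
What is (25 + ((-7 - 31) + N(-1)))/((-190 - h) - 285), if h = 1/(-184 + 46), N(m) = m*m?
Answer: 1656/65549 ≈ 0.025264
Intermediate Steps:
N(m) = m²
h = -1/138 (h = 1/(-138) = -1/138 ≈ -0.0072464)
(25 + ((-7 - 31) + N(-1)))/((-190 - h) - 285) = (25 + ((-7 - 31) + (-1)²))/((-190 - 1*(-1/138)) - 285) = (25 + (-38 + 1))/((-190 + 1/138) - 285) = (25 - 37)/(-26219/138 - 285) = -12/(-65549/138) = -12*(-138/65549) = 1656/65549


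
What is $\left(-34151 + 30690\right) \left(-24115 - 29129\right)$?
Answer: $184277484$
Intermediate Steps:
$\left(-34151 + 30690\right) \left(-24115 - 29129\right) = \left(-3461\right) \left(-53244\right) = 184277484$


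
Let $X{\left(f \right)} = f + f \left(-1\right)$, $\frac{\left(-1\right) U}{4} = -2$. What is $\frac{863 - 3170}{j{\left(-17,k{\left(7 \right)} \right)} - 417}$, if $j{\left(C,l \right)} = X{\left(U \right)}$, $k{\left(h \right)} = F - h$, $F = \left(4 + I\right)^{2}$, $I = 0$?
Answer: $\frac{769}{139} \approx 5.5324$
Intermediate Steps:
$U = 8$ ($U = \left(-4\right) \left(-2\right) = 8$)
$F = 16$ ($F = \left(4 + 0\right)^{2} = 4^{2} = 16$)
$X{\left(f \right)} = 0$ ($X{\left(f \right)} = f - f = 0$)
$k{\left(h \right)} = 16 - h$
$j{\left(C,l \right)} = 0$
$\frac{863 - 3170}{j{\left(-17,k{\left(7 \right)} \right)} - 417} = \frac{863 - 3170}{0 - 417} = - \frac{2307}{-417} = \left(-2307\right) \left(- \frac{1}{417}\right) = \frac{769}{139}$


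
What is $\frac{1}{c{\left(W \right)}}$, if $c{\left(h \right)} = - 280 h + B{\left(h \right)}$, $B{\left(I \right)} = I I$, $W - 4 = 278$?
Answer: $\frac{1}{564} \approx 0.0017731$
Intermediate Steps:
$W = 282$ ($W = 4 + 278 = 282$)
$B{\left(I \right)} = I^{2}$
$c{\left(h \right)} = h^{2} - 280 h$ ($c{\left(h \right)} = - 280 h + h^{2} = h^{2} - 280 h$)
$\frac{1}{c{\left(W \right)}} = \frac{1}{282 \left(-280 + 282\right)} = \frac{1}{282 \cdot 2} = \frac{1}{564}$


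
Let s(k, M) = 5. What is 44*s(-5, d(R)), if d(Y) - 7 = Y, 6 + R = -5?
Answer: 220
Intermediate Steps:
R = -11 (R = -6 - 5 = -11)
d(Y) = 7 + Y
44*s(-5, d(R)) = 44*5 = 220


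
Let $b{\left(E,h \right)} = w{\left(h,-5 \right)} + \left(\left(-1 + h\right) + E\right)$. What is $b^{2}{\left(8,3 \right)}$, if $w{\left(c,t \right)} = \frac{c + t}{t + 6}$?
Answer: $64$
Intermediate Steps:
$w{\left(c,t \right)} = \frac{c + t}{6 + t}$
$b{\left(E,h \right)} = -6 + E + 2 h$ ($b{\left(E,h \right)} = \frac{h - 5}{6 - 5} + \left(\left(-1 + h\right) + E\right) = \frac{-5 + h}{1} + \left(-1 + E + h\right) = 1 \left(-5 + h\right) + \left(-1 + E + h\right) = \left(-5 + h\right) + \left(-1 + E + h\right) = -6 + E + 2 h$)
$b^{2}{\left(8,3 \right)} = \left(-6 + 8 + 2 \cdot 3\right)^{2} = \left(-6 + 8 + 6\right)^{2} = 8^{2} = 64$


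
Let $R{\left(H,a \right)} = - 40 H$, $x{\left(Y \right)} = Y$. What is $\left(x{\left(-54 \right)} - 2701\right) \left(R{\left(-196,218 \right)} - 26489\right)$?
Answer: $51377995$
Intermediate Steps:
$\left(x{\left(-54 \right)} - 2701\right) \left(R{\left(-196,218 \right)} - 26489\right) = \left(-54 - 2701\right) \left(\left(-40\right) \left(-196\right) - 26489\right) = - 2755 \left(7840 - 26489\right) = \left(-2755\right) \left(-18649\right) = 51377995$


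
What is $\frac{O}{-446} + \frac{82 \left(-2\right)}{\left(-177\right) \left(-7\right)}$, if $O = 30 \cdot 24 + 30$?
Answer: $- \frac{501197}{276297} \approx -1.814$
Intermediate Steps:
$O = 750$ ($O = 720 + 30 = 750$)
$\frac{O}{-446} + \frac{82 \left(-2\right)}{\left(-177\right) \left(-7\right)} = \frac{750}{-446} + \frac{82 \left(-2\right)}{\left(-177\right) \left(-7\right)} = 750 \left(- \frac{1}{446}\right) - \frac{164}{1239} = - \frac{375}{223} - \frac{164}{1239} = - \frac{501197}{276297}$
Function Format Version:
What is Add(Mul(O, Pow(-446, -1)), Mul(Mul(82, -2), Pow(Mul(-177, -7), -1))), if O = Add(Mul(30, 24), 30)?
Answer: Rational(-501197, 276297) ≈ -1.8140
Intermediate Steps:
O = 750 (O = Add(720, 30) = 750)
Add(Mul(O, Pow(-446, -1)), Mul(Mul(82, -2), Pow(Mul(-177, -7), -1))) = Add(Mul(750, Pow(-446, -1)), Mul(Mul(82, -2), Pow(Mul(-177, -7), -1))) = Add(Mul(750, Rational(-1, 446)), Mul(-164, Pow(1239, -1))) = Add(Rational(-375, 223), Mul(-164, Rational(1, 1239))) = Add(Rational(-375, 223), Rational(-164, 1239)) = Rational(-501197, 276297)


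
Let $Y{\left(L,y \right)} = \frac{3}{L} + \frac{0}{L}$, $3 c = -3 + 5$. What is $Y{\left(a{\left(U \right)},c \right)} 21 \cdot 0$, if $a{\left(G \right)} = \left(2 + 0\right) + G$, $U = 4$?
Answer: $0$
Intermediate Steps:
$a{\left(G \right)} = 2 + G$
$c = \frac{2}{3}$ ($c = \frac{-3 + 5}{3} = \frac{1}{3} \cdot 2 = \frac{2}{3} \approx 0.66667$)
$Y{\left(L,y \right)} = \frac{3}{L}$ ($Y{\left(L,y \right)} = \frac{3}{L} + 0 = \frac{3}{L}$)
$Y{\left(a{\left(U \right)},c \right)} 21 \cdot 0 = \frac{3}{2 + 4} \cdot 21 \cdot 0 = \frac{3}{6} \cdot 21 \cdot 0 = 3 \cdot \frac{1}{6} \cdot 21 \cdot 0 = \frac{1}{2} \cdot 21 \cdot 0 = \frac{21}{2} \cdot 0 = 0$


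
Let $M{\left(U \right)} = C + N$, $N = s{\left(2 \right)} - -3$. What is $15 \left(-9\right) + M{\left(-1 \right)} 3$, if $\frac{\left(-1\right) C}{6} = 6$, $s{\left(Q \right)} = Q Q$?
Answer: $-222$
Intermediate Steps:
$s{\left(Q \right)} = Q^{2}$
$C = -36$ ($C = \left(-6\right) 6 = -36$)
$N = 7$ ($N = 2^{2} - -3 = 4 + 3 = 7$)
$M{\left(U \right)} = -29$ ($M{\left(U \right)} = -36 + 7 = -29$)
$15 \left(-9\right) + M{\left(-1 \right)} 3 = 15 \left(-9\right) - 87 = -135 - 87 = -222$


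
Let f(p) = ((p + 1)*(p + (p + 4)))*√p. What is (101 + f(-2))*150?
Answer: 15150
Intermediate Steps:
f(p) = √p*(1 + p)*(4 + 2*p) (f(p) = ((1 + p)*(p + (4 + p)))*√p = ((1 + p)*(4 + 2*p))*√p = √p*(1 + p)*(4 + 2*p))
(101 + f(-2))*150 = (101 + 2*√(-2)*(2 + (-2)² + 3*(-2)))*150 = (101 + 2*(I*√2)*(2 + 4 - 6))*150 = (101 + 2*(I*√2)*0)*150 = (101 + 0)*150 = 101*150 = 15150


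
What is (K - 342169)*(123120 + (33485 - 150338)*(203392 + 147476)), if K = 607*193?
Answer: 9225705436295112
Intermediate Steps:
K = 117151
(K - 342169)*(123120 + (33485 - 150338)*(203392 + 147476)) = (117151 - 342169)*(123120 + (33485 - 150338)*(203392 + 147476)) = -225018*(123120 - 116853*350868) = -225018*(123120 - 40999978404) = -225018*(-40999855284) = 9225705436295112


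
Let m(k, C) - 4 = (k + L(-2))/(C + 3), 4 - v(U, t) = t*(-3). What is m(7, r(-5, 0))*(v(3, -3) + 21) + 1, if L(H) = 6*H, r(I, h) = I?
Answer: 105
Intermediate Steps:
v(U, t) = 4 + 3*t (v(U, t) = 4 - t*(-3) = 4 - (-3)*t = 4 + 3*t)
m(k, C) = 4 + (-12 + k)/(3 + C) (m(k, C) = 4 + (k + 6*(-2))/(C + 3) = 4 + (k - 12)/(3 + C) = 4 + (-12 + k)/(3 + C))
m(7, r(-5, 0))*(v(3, -3) + 21) + 1 = ((7 + 4*(-5))/(3 - 5))*((4 + 3*(-3)) + 21) + 1 = ((7 - 20)/(-2))*((4 - 9) + 21) + 1 = (-½*(-13))*(-5 + 21) + 1 = (13/2)*16 + 1 = 104 + 1 = 105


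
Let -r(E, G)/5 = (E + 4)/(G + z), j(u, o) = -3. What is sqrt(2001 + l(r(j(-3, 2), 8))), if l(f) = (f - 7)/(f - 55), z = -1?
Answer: sqrt(8454810)/65 ≈ 44.734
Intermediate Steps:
r(E, G) = -5*(4 + E)/(-1 + G) (r(E, G) = -5*(E + 4)/(G - 1) = -5*(4 + E)/(-1 + G))
l(f) = (-7 + f)/(-55 + f)
sqrt(2001 + l(r(j(-3, 2), 8))) = sqrt(2001 + (-7 + 5*(-4 - 1*(-3))/(-1 + 8))/(-55 + 5*(-4 - 1*(-3))/(-1 + 8))) = sqrt(2001 + (-7 + 5*(-4 + 3)/7)/(-55 + 5*(-4 + 3)/7)) = sqrt(2001 + (-7 + 5*(1/7)*(-1))/(-55 + 5*(1/7)*(-1))) = sqrt(2001 + (-7 - 5/7)/(-55 - 5/7)) = sqrt(2001 - 54/7/(-390/7)) = sqrt(2001 - 7/390*(-54/7)) = sqrt(2001 + 9/65) = sqrt(130074/65) = sqrt(8454810)/65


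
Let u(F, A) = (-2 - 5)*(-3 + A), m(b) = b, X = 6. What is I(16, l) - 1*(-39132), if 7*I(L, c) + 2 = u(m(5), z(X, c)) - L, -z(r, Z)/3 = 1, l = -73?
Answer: 273948/7 ≈ 39135.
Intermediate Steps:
z(r, Z) = -3 (z(r, Z) = -3*1 = -3)
u(F, A) = 21 - 7*A (u(F, A) = -7*(-3 + A) = 21 - 7*A)
I(L, c) = 40/7 - L/7 (I(L, c) = -2/7 + ((21 - 7*(-3)) - L)/7 = -2/7 + ((21 + 21) - L)/7 = -2/7 + (42 - L)/7 = -2/7 + (6 - L/7) = 40/7 - L/7)
I(16, l) - 1*(-39132) = (40/7 - ⅐*16) - 1*(-39132) = (40/7 - 16/7) + 39132 = 24/7 + 39132 = 273948/7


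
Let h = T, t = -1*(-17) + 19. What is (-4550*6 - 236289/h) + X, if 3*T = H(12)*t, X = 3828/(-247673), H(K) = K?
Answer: -344058351443/11888304 ≈ -28941.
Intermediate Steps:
t = 36 (t = 17 + 19 = 36)
X = -3828/247673 (X = 3828*(-1/247673) = -3828/247673 ≈ -0.015456)
T = 144 (T = (12*36)/3 = (1/3)*432 = 144)
h = 144
(-4550*6 - 236289/h) + X = (-4550*6 - 236289/144) - 3828/247673 = (-27300 - 236289*1/144) - 3828/247673 = (-27300 - 78763/48) - 3828/247673 = -1389163/48 - 3828/247673 = -344058351443/11888304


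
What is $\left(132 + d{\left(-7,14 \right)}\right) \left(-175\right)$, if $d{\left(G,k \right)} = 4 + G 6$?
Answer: $-16450$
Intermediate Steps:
$d{\left(G,k \right)} = 4 + 6 G$
$\left(132 + d{\left(-7,14 \right)}\right) \left(-175\right) = \left(132 + \left(4 + 6 \left(-7\right)\right)\right) \left(-175\right) = \left(132 + \left(4 - 42\right)\right) \left(-175\right) = \left(132 - 38\right) \left(-175\right) = 94 \left(-175\right) = -16450$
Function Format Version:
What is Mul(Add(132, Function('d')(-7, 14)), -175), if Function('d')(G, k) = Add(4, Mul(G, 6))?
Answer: -16450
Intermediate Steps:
Function('d')(G, k) = Add(4, Mul(6, G))
Mul(Add(132, Function('d')(-7, 14)), -175) = Mul(Add(132, Add(4, Mul(6, -7))), -175) = Mul(Add(132, Add(4, -42)), -175) = Mul(Add(132, -38), -175) = Mul(94, -175) = -16450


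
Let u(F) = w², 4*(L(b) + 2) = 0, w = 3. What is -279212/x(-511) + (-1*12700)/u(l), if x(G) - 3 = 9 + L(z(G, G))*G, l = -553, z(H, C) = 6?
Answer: -7822354/4653 ≈ -1681.1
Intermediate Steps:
L(b) = -2 (L(b) = -2 + (¼)*0 = -2 + 0 = -2)
x(G) = 12 - 2*G (x(G) = 3 + (9 - 2*G) = 12 - 2*G)
u(F) = 9 (u(F) = 3² = 9)
-279212/x(-511) + (-1*12700)/u(l) = -279212/(12 - 2*(-511)) - 1*12700/9 = -279212/(12 + 1022) - 12700*⅑ = -279212/1034 - 12700/9 = -279212*1/1034 - 12700/9 = -139606/517 - 12700/9 = -7822354/4653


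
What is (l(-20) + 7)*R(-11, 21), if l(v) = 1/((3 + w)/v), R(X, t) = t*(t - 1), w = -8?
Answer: 4620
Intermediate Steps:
R(X, t) = t*(-1 + t)
l(v) = -v/5 (l(v) = 1/((3 - 8)/v) = 1/(-5/v) = -v/5)
(l(-20) + 7)*R(-11, 21) = (-⅕*(-20) + 7)*(21*(-1 + 21)) = (4 + 7)*(21*20) = 11*420 = 4620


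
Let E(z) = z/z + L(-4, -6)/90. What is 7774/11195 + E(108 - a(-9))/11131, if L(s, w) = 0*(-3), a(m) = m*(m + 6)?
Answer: 86543589/124611545 ≈ 0.69451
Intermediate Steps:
a(m) = m*(6 + m)
L(s, w) = 0
E(z) = 1 (E(z) = z/z + 0/90 = 1 + 0*(1/90) = 1 + 0 = 1)
7774/11195 + E(108 - a(-9))/11131 = 7774/11195 + 1/11131 = 86543589/124611545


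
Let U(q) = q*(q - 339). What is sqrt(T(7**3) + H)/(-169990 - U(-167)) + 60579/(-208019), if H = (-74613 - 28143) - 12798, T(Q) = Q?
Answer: -60579/208019 - I*sqrt(115211)/254492 ≈ -0.29122 - 0.0013337*I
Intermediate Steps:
U(q) = q*(-339 + q)
H = -115554 (H = -102756 - 12798 = -115554)
sqrt(T(7**3) + H)/(-169990 - U(-167)) + 60579/(-208019) = sqrt(7**3 - 115554)/(-169990 - (-167)*(-339 - 167)) + 60579/(-208019) = sqrt(343 - 115554)/(-169990 - (-167)*(-506)) + 60579*(-1/208019) = sqrt(-115211)/(-169990 - 1*84502) - 60579/208019 = (I*sqrt(115211))/(-169990 - 84502) - 60579/208019 = (I*sqrt(115211))/(-254492) - 60579/208019 = (I*sqrt(115211))*(-1/254492) - 60579/208019 = -I*sqrt(115211)/254492 - 60579/208019 = -60579/208019 - I*sqrt(115211)/254492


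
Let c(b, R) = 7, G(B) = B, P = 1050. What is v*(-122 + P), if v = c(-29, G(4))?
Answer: 6496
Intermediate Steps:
v = 7
v*(-122 + P) = 7*(-122 + 1050) = 7*928 = 6496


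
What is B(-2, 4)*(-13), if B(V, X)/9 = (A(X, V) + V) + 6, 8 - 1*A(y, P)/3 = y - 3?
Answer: -2925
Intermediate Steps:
A(y, P) = 33 - 3*y (A(y, P) = 24 - 3*(y - 3) = 24 - 3*(-3 + y) = 24 + (9 - 3*y) = 33 - 3*y)
B(V, X) = 351 - 27*X + 9*V (B(V, X) = 9*(((33 - 3*X) + V) + 6) = 9*((33 + V - 3*X) + 6) = 9*(39 + V - 3*X) = 351 - 27*X + 9*V)
B(-2, 4)*(-13) = (351 - 27*4 + 9*(-2))*(-13) = (351 - 108 - 18)*(-13) = 225*(-13) = -2925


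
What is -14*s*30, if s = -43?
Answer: 18060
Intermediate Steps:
-14*s*30 = -14*(-43)*30 = 602*30 = 18060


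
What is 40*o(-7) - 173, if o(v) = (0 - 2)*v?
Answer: 387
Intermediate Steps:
o(v) = -2*v
40*o(-7) - 173 = 40*(-2*(-7)) - 173 = 40*14 - 173 = 560 - 173 = 387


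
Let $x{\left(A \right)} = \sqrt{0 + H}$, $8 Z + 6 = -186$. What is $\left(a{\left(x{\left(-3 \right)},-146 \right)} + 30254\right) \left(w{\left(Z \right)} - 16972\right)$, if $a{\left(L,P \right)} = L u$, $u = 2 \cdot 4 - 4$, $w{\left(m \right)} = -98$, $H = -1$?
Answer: $-516435780 - 68280 i \approx -5.1644 \cdot 10^{8} - 68280.0 i$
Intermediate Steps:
$Z = -24$ ($Z = - \frac{3}{4} + \frac{1}{8} \left(-186\right) = - \frac{3}{4} - \frac{93}{4} = -24$)
$u = 4$ ($u = 8 - 4 = 4$)
$x{\left(A \right)} = i$ ($x{\left(A \right)} = \sqrt{0 - 1} = \sqrt{-1} = i$)
$a{\left(L,P \right)} = 4 L$ ($a{\left(L,P \right)} = L 4 = 4 L$)
$\left(a{\left(x{\left(-3 \right)},-146 \right)} + 30254\right) \left(w{\left(Z \right)} - 16972\right) = \left(4 i + 30254\right) \left(-98 - 16972\right) = \left(30254 + 4 i\right) \left(-17070\right) = -516435780 - 68280 i$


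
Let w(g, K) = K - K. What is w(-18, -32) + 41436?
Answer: 41436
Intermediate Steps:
w(g, K) = 0
w(-18, -32) + 41436 = 0 + 41436 = 41436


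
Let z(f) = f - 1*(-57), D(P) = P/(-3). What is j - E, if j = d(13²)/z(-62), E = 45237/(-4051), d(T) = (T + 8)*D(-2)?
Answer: -251833/20255 ≈ -12.433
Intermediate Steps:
D(P) = -P/3 (D(P) = P*(-⅓) = -P/3)
z(f) = 57 + f (z(f) = f + 57 = 57 + f)
d(T) = 16/3 + 2*T/3 (d(T) = (T + 8)*(-⅓*(-2)) = (8 + T)*(⅔) = 16/3 + 2*T/3)
E = -45237/4051 (E = 45237*(-1/4051) = -45237/4051 ≈ -11.167)
j = -118/5 (j = (16/3 + (⅔)*13²)/(57 - 62) = (16/3 + (⅔)*169)/(-5) = (16/3 + 338/3)*(-⅕) = 118*(-⅕) = -118/5 ≈ -23.600)
j - E = -118/5 - 1*(-45237/4051) = -118/5 + 45237/4051 = -251833/20255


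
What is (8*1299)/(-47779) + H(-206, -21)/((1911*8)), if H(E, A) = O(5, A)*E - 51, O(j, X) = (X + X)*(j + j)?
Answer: 1324176485/243481784 ≈ 5.4385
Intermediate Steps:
O(j, X) = 4*X*j (O(j, X) = (2*X)*(2*j) = 4*X*j)
H(E, A) = -51 + 20*A*E (H(E, A) = (4*A*5)*E - 51 = (20*A)*E - 51 = 20*A*E - 51 = -51 + 20*A*E)
(8*1299)/(-47779) + H(-206, -21)/((1911*8)) = (8*1299)/(-47779) + (-51 + 20*(-21)*(-206))/((1911*8)) = 10392*(-1/47779) + (-51 + 86520)/15288 = -10392/47779 + 86469*(1/15288) = -10392/47779 + 28823/5096 = 1324176485/243481784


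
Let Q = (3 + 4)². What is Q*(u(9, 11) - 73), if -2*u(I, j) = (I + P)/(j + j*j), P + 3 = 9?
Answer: -315021/88 ≈ -3579.8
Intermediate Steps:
P = 6 (P = -3 + 9 = 6)
Q = 49 (Q = 7² = 49)
u(I, j) = -(6 + I)/(2*(j + j²)) (u(I, j) = -(I + 6)/(2*(j + j*j)) = -(6 + I)/(2*(j + j²)))
Q*(u(9, 11) - 73) = 49*((½)*(-6 - 1*9)/(11*(1 + 11)) - 73) = 49*((½)*(1/11)*(-6 - 9)/12 - 73) = 49*((½)*(1/11)*(1/12)*(-15) - 73) = 49*(-5/88 - 73) = 49*(-6429/88) = -315021/88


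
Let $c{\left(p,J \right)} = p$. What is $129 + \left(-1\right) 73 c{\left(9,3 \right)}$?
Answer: $-528$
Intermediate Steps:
$129 + \left(-1\right) 73 c{\left(9,3 \right)} = 129 + \left(-1\right) 73 \cdot 9 = 129 - 657 = -528$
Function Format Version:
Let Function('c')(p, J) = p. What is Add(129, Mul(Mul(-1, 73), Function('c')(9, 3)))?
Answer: -528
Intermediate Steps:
Add(129, Mul(Mul(-1, 73), Function('c')(9, 3))) = Add(129, Mul(Mul(-1, 73), 9)) = Add(129, Mul(-73, 9)) = Add(129, -657) = -528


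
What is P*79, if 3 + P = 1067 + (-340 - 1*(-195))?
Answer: 72601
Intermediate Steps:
P = 919 (P = -3 + (1067 + (-340 - 1*(-195))) = -3 + (1067 + (-340 + 195)) = -3 + (1067 - 145) = -3 + 922 = 919)
P*79 = 919*79 = 72601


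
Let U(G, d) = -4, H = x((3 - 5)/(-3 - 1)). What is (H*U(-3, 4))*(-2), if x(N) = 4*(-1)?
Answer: -32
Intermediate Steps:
x(N) = -4
H = -4
(H*U(-3, 4))*(-2) = -4*(-4)*(-2) = 16*(-2) = -32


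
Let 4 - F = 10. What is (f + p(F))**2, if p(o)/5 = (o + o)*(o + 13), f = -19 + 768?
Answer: 108241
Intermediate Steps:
F = -6 (F = 4 - 1*10 = 4 - 10 = -6)
f = 749
p(o) = 10*o*(13 + o) (p(o) = 5*((o + o)*(o + 13)) = 5*((2*o)*(13 + o)) = 5*(2*o*(13 + o)) = 10*o*(13 + o))
(f + p(F))**2 = (749 + 10*(-6)*(13 - 6))**2 = (749 + 10*(-6)*7)**2 = (749 - 420)**2 = 329**2 = 108241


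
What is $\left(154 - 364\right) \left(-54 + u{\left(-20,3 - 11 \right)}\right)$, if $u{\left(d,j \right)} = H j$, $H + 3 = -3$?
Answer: $1260$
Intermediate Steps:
$H = -6$ ($H = -3 - 3 = -6$)
$u{\left(d,j \right)} = - 6 j$
$\left(154 - 364\right) \left(-54 + u{\left(-20,3 - 11 \right)}\right) = \left(154 - 364\right) \left(-54 - 6 \left(3 - 11\right)\right) = - 210 \left(-54 - -48\right) = - 210 \left(-54 + 48\right) = \left(-210\right) \left(-6\right) = 1260$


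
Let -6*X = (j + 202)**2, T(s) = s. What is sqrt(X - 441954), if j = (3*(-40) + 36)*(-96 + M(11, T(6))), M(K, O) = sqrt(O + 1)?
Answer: 2*sqrt(-26635452 + 520758*sqrt(7))/3 ≈ 3350.5*I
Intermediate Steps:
M(K, O) = sqrt(1 + O)
j = 8064 - 84*sqrt(7) (j = (3*(-40) + 36)*(-96 + sqrt(1 + 6)) = (-120 + 36)*(-96 + sqrt(7)) = -84*(-96 + sqrt(7)) = 8064 - 84*sqrt(7) ≈ 7841.8)
X = -(8266 - 84*sqrt(7))**2/6 (X = -((8064 - 84*sqrt(7)) + 202)**2/6 = -(8266 - 84*sqrt(7))**2/6 ≈ -1.0784e+7)
sqrt(X - 441954) = sqrt((-34188074/3 + 231448*sqrt(7)) - 441954) = sqrt(-35513936/3 + 231448*sqrt(7))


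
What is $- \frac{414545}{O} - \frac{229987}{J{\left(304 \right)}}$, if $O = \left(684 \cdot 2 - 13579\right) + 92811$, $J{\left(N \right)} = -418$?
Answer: $\frac{1836367239}{3369080} \approx 545.06$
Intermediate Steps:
$O = 80600$ ($O = \left(1368 - 13579\right) + 92811 = -12211 + 92811 = 80600$)
$- \frac{414545}{O} - \frac{229987}{J{\left(304 \right)}} = - \frac{414545}{80600} - \frac{229987}{-418} = \left(-414545\right) \frac{1}{80600} - - \frac{229987}{418} = - \frac{82909}{16120} + \frac{229987}{418} = \frac{1836367239}{3369080}$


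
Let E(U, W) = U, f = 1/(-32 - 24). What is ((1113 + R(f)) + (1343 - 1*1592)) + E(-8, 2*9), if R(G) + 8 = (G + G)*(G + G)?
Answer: 664833/784 ≈ 848.00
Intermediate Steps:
f = -1/56 (f = 1/(-56) = -1/56 ≈ -0.017857)
R(G) = -8 + 4*G**2 (R(G) = -8 + (G + G)*(G + G) = -8 + (2*G)*(2*G) = -8 + 4*G**2)
((1113 + R(f)) + (1343 - 1*1592)) + E(-8, 2*9) = ((1113 + (-8 + 4*(-1/56)**2)) + (1343 - 1*1592)) - 8 = ((1113 + (-8 + 4*(1/3136))) + (1343 - 1592)) - 8 = ((1113 + (-8 + 1/784)) - 249) - 8 = ((1113 - 6271/784) - 249) - 8 = (866321/784 - 249) - 8 = 671105/784 - 8 = 664833/784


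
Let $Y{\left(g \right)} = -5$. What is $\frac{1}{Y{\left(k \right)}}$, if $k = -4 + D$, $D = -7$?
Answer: $- \frac{1}{5} \approx -0.2$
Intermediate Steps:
$k = -11$ ($k = -4 - 7 = -11$)
$\frac{1}{Y{\left(k \right)}} = \frac{1}{-5} = - \frac{1}{5}$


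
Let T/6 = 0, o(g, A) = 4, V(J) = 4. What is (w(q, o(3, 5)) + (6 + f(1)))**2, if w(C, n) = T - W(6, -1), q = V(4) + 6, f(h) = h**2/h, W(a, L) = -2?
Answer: 81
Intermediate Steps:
f(h) = h
T = 0 (T = 6*0 = 0)
q = 10 (q = 4 + 6 = 10)
w(C, n) = 2 (w(C, n) = 0 - 1*(-2) = 0 + 2 = 2)
(w(q, o(3, 5)) + (6 + f(1)))**2 = (2 + (6 + 1))**2 = (2 + 7)**2 = 9**2 = 81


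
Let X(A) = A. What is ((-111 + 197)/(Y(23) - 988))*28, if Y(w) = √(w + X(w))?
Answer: -1189552/488049 - 1204*√46/488049 ≈ -2.4541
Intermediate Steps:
Y(w) = √2*√w (Y(w) = √(w + w) = √(2*w) = √2*√w)
((-111 + 197)/(Y(23) - 988))*28 = ((-111 + 197)/(√2*√23 - 988))*28 = (86/(√46 - 988))*28 = (86/(-988 + √46))*28 = 2408/(-988 + √46)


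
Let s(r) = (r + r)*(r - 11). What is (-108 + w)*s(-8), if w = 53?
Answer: -16720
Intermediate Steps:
s(r) = 2*r*(-11 + r) (s(r) = (2*r)*(-11 + r) = 2*r*(-11 + r))
(-108 + w)*s(-8) = (-108 + 53)*(2*(-8)*(-11 - 8)) = -110*(-8)*(-19) = -55*304 = -16720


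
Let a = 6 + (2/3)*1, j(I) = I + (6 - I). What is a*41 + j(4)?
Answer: 838/3 ≈ 279.33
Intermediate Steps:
j(I) = 6
a = 20/3 (a = 6 + (2*(⅓))*1 = 6 + (⅔)*1 = 6 + ⅔ = 20/3 ≈ 6.6667)
a*41 + j(4) = (20/3)*41 + 6 = 820/3 + 6 = 838/3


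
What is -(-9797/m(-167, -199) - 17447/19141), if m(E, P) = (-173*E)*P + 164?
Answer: 100117808438/110044384445 ≈ 0.90979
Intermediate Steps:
m(E, P) = 164 - 173*E*P (m(E, P) = -173*E*P + 164 = 164 - 173*E*P)
-(-9797/m(-167, -199) - 17447/19141) = -(-9797/(164 - 173*(-167)*(-199)) - 17447/19141) = -(-9797/(164 - 5749309) - 17447*1/19141) = -(-9797/(-5749145) - 17447/19141) = -(-9797*(-1/5749145) - 17447/19141) = -(9797/5749145 - 17447/19141) = -1*(-100117808438/110044384445) = 100117808438/110044384445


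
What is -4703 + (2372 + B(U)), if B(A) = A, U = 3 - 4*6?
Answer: -2352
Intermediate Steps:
U = -21 (U = 3 - 24 = -21)
-4703 + (2372 + B(U)) = -4703 + (2372 - 21) = -4703 + 2351 = -2352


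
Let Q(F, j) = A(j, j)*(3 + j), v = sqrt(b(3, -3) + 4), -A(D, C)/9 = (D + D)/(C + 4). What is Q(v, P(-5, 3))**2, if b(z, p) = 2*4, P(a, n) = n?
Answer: 104976/49 ≈ 2142.4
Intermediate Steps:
b(z, p) = 8
A(D, C) = -18*D/(4 + C) (A(D, C) = -9*(D + D)/(C + 4) = -9*2*D/(4 + C) = -18*D/(4 + C))
v = 2*sqrt(3) (v = sqrt(8 + 4) = sqrt(12) = 2*sqrt(3) ≈ 3.4641)
Q(F, j) = -18*j*(3 + j)/(4 + j) (Q(F, j) = (-18*j/(4 + j))*(3 + j) = -18*j*(3 + j)/(4 + j))
Q(v, P(-5, 3))**2 = (-18*3*(3 + 3)/(4 + 3))**2 = (-18*3*6/7)**2 = (-18*3*1/7*6)**2 = (-324/7)**2 = 104976/49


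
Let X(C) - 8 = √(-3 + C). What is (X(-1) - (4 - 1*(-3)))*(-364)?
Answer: -364 - 728*I ≈ -364.0 - 728.0*I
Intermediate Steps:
X(C) = 8 + √(-3 + C)
(X(-1) - (4 - 1*(-3)))*(-364) = ((8 + √(-3 - 1)) - (4 - 1*(-3)))*(-364) = ((8 + √(-4)) - (4 + 3))*(-364) = ((8 + 2*I) - 1*7)*(-364) = ((8 + 2*I) - 7)*(-364) = (1 + 2*I)*(-364) = -364 - 728*I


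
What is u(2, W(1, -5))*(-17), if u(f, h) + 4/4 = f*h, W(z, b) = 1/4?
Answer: 17/2 ≈ 8.5000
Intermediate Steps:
W(z, b) = 1/4
u(f, h) = -1 + f*h
u(2, W(1, -5))*(-17) = (-1 + 2*(1/4))*(-17) = (-1 + 1/2)*(-17) = -1/2*(-17) = 17/2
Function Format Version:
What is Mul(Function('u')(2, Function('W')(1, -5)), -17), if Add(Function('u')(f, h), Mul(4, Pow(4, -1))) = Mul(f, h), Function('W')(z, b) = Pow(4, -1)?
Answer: Rational(17, 2) ≈ 8.5000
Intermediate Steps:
Function('W')(z, b) = Rational(1, 4)
Function('u')(f, h) = Add(-1, Mul(f, h))
Mul(Function('u')(2, Function('W')(1, -5)), -17) = Mul(Add(-1, Mul(2, Rational(1, 4))), -17) = Mul(Add(-1, Rational(1, 2)), -17) = Mul(Rational(-1, 2), -17) = Rational(17, 2)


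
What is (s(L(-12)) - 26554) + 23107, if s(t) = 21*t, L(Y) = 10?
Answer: -3237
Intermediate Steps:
(s(L(-12)) - 26554) + 23107 = (21*10 - 26554) + 23107 = (210 - 26554) + 23107 = -26344 + 23107 = -3237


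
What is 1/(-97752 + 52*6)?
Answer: -1/97440 ≈ -1.0263e-5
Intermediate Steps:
1/(-97752 + 52*6) = 1/(-97752 + 312) = 1/(-97440) = -1/97440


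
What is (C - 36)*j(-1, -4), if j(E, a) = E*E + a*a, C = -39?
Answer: -1275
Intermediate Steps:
j(E, a) = E**2 + a**2
(C - 36)*j(-1, -4) = (-39 - 36)*((-1)**2 + (-4)**2) = -75*(1 + 16) = -75*17 = -1275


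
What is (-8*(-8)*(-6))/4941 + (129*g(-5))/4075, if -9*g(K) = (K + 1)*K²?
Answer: 73564/268461 ≈ 0.27402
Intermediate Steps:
g(K) = -K²*(1 + K)/9 (g(K) = -(K + 1)*K²/9 = -(1 + K)*K²/9 = -K²*(1 + K)/9)
(-8*(-8)*(-6))/4941 + (129*g(-5))/4075 = (-8*(-8)*(-6))/4941 + (129*((⅑)*(-5)²*(-1 - 1*(-5))))/4075 = (64*(-6))*(1/4941) + (129*((⅑)*25*(-1 + 5)))*(1/4075) = -384*1/4941 + (129*((⅑)*25*4))*(1/4075) = -128/1647 + (129*(100/9))*(1/4075) = -128/1647 + (4300/3)*(1/4075) = -128/1647 + 172/489 = 73564/268461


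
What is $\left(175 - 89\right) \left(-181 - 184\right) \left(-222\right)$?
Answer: $6968580$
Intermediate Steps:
$\left(175 - 89\right) \left(-181 - 184\right) \left(-222\right) = 86 \left(-365\right) \left(-222\right) = \left(-31390\right) \left(-222\right) = 6968580$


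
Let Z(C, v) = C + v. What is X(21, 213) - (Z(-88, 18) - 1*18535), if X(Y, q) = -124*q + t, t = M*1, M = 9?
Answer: -7798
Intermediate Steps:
t = 9 (t = 9*1 = 9)
X(Y, q) = 9 - 124*q (X(Y, q) = -124*q + 9 = 9 - 124*q)
X(21, 213) - (Z(-88, 18) - 1*18535) = (9 - 124*213) - ((-88 + 18) - 1*18535) = (9 - 26412) - (-70 - 18535) = -26403 - 1*(-18605) = -26403 + 18605 = -7798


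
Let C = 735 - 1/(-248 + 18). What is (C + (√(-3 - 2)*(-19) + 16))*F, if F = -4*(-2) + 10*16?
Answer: 14509404/115 - 3192*I*√5 ≈ 1.2617e+5 - 7137.5*I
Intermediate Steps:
C = 169051/230 (C = 735 - 1/(-230) = 735 - 1*(-1/230) = 735 + 1/230 = 169051/230 ≈ 735.00)
F = 168 (F = 8 + 160 = 168)
(C + (√(-3 - 2)*(-19) + 16))*F = (169051/230 + (√(-3 - 2)*(-19) + 16))*168 = (169051/230 + (√(-5)*(-19) + 16))*168 = (169051/230 + ((I*√5)*(-19) + 16))*168 = (169051/230 + (-19*I*√5 + 16))*168 = (169051/230 + (16 - 19*I*√5))*168 = (172731/230 - 19*I*√5)*168 = 14509404/115 - 3192*I*√5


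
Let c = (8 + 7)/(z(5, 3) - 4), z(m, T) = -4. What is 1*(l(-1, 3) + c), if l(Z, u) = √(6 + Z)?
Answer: -15/8 + √5 ≈ 0.36107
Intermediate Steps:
c = -15/8 (c = (8 + 7)/(-4 - 4) = 15/(-8) = 15*(-⅛) = -15/8 ≈ -1.8750)
1*(l(-1, 3) + c) = 1*(√(6 - 1) - 15/8) = 1*(√5 - 15/8) = 1*(-15/8 + √5) = -15/8 + √5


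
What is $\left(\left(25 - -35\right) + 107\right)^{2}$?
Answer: $27889$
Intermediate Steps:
$\left(\left(25 - -35\right) + 107\right)^{2} = \left(\left(25 + 35\right) + 107\right)^{2} = \left(60 + 107\right)^{2} = 167^{2} = 27889$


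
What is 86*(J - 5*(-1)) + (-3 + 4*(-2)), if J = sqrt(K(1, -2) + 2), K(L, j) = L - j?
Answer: 419 + 86*sqrt(5) ≈ 611.30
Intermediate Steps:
J = sqrt(5) (J = sqrt((1 - 1*(-2)) + 2) = sqrt((1 + 2) + 2) = sqrt(3 + 2) = sqrt(5) ≈ 2.2361)
86*(J - 5*(-1)) + (-3 + 4*(-2)) = 86*(sqrt(5) - 5*(-1)) + (-3 + 4*(-2)) = 86*(sqrt(5) + 5) + (-3 - 8) = 86*(5 + sqrt(5)) - 11 = (430 + 86*sqrt(5)) - 11 = 419 + 86*sqrt(5)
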